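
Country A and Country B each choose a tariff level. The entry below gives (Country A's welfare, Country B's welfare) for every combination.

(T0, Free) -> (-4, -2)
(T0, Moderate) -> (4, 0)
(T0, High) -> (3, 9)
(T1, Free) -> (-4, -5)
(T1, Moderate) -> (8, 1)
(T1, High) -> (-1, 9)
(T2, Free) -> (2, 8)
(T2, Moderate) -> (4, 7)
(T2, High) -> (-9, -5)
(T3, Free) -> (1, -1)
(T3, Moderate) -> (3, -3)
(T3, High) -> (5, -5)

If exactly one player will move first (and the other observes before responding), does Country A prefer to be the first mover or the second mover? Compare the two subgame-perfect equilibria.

first

If Country A leads: Country B's best replies are T0→High, T1→High, T2→Free, T3→Free; Country A's induced payoffs 3, -1, 2, 1; outcome (T0, High), payoffs (3, 9).
If Country B leads: Country A's best replies are Free→T2, Moderate→T1, High→T3; Country B's induced payoffs 8, 1, -5; outcome (T2, Free), payoffs (2, 8).
Country A gets 3 moving first and 2 moving second, so Country A prefers to move first.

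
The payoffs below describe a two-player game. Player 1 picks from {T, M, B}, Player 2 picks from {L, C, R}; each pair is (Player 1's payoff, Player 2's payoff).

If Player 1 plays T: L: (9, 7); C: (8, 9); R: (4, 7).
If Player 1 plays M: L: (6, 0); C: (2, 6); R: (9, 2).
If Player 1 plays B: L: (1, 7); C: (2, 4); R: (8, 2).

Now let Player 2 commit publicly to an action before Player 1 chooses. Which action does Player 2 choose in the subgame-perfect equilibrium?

Solve by backward induction (Player 2 leads).
- L → Player 1 plays T (best of 9, 6, 1); Player 2 gets 7.
- C → Player 1 plays T (best of 8, 2, 2); Player 2 gets 9.
- R → Player 1 plays M (best of 4, 9, 8); Player 2 gets 2.
Player 2's induced payoffs are 7, 9, 2, so Player 2 commits to C. Subgame-perfect outcome: (T, C) with payoffs (8, 9).

C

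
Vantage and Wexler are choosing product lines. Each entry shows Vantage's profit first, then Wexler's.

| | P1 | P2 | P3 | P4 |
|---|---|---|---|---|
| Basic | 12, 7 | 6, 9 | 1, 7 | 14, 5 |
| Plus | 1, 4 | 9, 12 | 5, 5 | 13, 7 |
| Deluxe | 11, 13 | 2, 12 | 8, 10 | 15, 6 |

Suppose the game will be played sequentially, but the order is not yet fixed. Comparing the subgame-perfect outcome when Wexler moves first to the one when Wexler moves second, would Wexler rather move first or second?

If Vantage leads: Wexler's best replies are Basic→P2, Plus→P2, Deluxe→P1; Vantage's induced payoffs 6, 9, 11; outcome (Deluxe, P1), payoffs (11, 13).
If Wexler leads: Vantage's best replies are P1→Basic, P2→Plus, P3→Deluxe, P4→Deluxe; Wexler's induced payoffs 7, 12, 10, 6; outcome (Plus, P2), payoffs (9, 12).
Wexler gets 12 moving first and 13 moving second, so Wexler prefers to move second.

second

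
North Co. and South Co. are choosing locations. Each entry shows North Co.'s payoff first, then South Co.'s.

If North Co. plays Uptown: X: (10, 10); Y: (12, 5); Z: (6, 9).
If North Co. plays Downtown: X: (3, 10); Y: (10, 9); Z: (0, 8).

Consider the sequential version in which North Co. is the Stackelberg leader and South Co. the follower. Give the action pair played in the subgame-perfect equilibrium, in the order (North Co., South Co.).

(Uptown, X)

Solve by backward induction (North Co. leads).
- Uptown → South Co. plays X (best of 10, 5, 9); North Co. gets 10.
- Downtown → South Co. plays X (best of 10, 9, 8); North Co. gets 3.
North Co.'s induced payoffs are 10, 3, so North Co. commits to Uptown. Subgame-perfect outcome: (Uptown, X) with payoffs (10, 10).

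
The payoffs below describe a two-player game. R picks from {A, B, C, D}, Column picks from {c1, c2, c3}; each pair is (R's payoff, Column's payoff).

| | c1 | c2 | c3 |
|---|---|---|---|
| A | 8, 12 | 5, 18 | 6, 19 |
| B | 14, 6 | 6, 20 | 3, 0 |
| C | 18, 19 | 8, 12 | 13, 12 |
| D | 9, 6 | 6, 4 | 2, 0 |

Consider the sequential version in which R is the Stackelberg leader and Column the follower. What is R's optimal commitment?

C

Column best-responds to each possible R move:
- A: BR = c3, leader payoff 6.
- B: BR = c2, leader payoff 6.
- C: BR = c1, leader payoff 18.
- D: BR = c1, leader payoff 9.
R's induced payoffs are 6, 6, 18, 9, so R commits to C. Subgame-perfect outcome: (C, c1) with payoffs (18, 19).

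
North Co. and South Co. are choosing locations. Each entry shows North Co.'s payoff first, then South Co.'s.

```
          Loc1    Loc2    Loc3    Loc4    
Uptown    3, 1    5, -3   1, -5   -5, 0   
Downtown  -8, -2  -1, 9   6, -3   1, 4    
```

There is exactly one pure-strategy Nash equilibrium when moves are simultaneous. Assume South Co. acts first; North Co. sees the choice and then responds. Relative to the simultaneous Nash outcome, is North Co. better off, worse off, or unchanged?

Work backward from North Co.'s decision.
- Loc1: BR = Uptown, leader payoff 1.
- Loc2: BR = Uptown, leader payoff -3.
- Loc3: BR = Downtown, leader payoff -3.
- Loc4: BR = Downtown, leader payoff 4.
South Co.'s induced payoffs are 1, -3, -3, 4, so South Co. commits to Loc4. Subgame-perfect outcome: (Downtown, Loc4) with payoffs (1, 4).
Under simultaneous play:
North Co.'s best replies: Loc1→Uptown; Loc2→Uptown; Loc3→Downtown; Loc4→Downtown.
South Co.'s best replies: Uptown→Loc1; Downtown→Loc2.
The unique mutual best reply is (Uptown, Loc1), giving (3, 1).
North Co. earns 1 sequentially versus 3 at the Nash outcome: worse off.

worse off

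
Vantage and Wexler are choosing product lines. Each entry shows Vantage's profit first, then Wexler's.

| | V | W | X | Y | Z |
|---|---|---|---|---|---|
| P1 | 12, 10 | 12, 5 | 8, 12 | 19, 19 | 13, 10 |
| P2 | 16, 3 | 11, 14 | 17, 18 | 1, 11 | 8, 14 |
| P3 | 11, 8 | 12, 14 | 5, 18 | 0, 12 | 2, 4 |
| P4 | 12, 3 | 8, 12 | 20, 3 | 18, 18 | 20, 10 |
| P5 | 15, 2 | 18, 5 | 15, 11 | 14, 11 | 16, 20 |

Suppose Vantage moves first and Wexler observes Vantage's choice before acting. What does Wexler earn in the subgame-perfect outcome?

19

Backward induction with Vantage moving first.
- P1 → Wexler plays Y (best of 10, 5, 12, 19, 10); Vantage gets 19.
- P2 → Wexler plays X (best of 3, 14, 18, 11, 14); Vantage gets 17.
- P3 → Wexler plays X (best of 8, 14, 18, 12, 4); Vantage gets 5.
- P4 → Wexler plays Y (best of 3, 12, 3, 18, 10); Vantage gets 18.
- P5 → Wexler plays Z (best of 2, 5, 11, 11, 20); Vantage gets 16.
Maximizing over 19, 17, 5, 18, 16, Vantage chooses P1. Subgame-perfect outcome: (P1, Y) with payoffs (19, 19).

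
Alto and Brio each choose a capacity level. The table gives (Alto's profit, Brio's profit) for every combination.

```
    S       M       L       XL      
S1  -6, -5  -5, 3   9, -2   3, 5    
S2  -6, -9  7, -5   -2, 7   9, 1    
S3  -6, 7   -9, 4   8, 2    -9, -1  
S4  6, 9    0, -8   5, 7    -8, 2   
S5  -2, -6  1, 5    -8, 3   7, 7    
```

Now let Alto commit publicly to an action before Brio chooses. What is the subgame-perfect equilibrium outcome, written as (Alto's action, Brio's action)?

Brio best-responds to each possible Alto move:
- S1: BR = XL, leader payoff 3.
- S2: BR = L, leader payoff -2.
- S3: BR = S, leader payoff -6.
- S4: BR = S, leader payoff 6.
- S5: BR = XL, leader payoff 7.
Among 3, -2, -6, 6, 7, the best is 7 at S5. Subgame-perfect outcome: (S5, XL) with payoffs (7, 7).

(S5, XL)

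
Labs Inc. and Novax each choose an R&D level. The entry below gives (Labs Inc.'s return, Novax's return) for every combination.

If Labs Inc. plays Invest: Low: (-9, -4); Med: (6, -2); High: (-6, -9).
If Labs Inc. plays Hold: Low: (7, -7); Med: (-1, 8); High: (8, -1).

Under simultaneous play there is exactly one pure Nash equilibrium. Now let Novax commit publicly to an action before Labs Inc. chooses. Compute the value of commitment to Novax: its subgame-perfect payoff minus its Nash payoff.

Labs Inc. best-responds to each possible Novax move:
- Low: Labs Inc. compares -9, 7 and picks Hold; Novax would get -7.
- Med: Labs Inc. compares 6, -1 and picks Invest; Novax would get -2.
- High: Labs Inc. compares -6, 8 and picks Hold; Novax would get -1.
Maximizing over -7, -2, -1, Novax chooses High. Subgame-perfect outcome: (Hold, High) with payoffs (8, -1).
Now find the simultaneous Nash equilibrium.
Labs Inc.'s best replies: Low→Hold; Med→Invest; High→Hold.
Novax's best replies: Invest→Med; Hold→Med.
The unique mutual best reply is (Invest, Med), giving (6, -2).
Novax's commitment gain: -1 − -2 = 1.

1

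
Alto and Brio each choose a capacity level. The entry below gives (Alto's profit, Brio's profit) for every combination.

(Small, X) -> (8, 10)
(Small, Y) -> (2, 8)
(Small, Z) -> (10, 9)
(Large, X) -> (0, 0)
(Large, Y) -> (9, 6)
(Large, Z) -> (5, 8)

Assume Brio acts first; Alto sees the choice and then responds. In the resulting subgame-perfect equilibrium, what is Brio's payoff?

10

Work backward from Alto's decision.
- X → Alto plays Small (best of 8, 0); Brio gets 10.
- Y → Alto plays Large (best of 2, 9); Brio gets 6.
- Z → Alto plays Small (best of 10, 5); Brio gets 9.
Brio's induced payoffs are 10, 6, 9, so Brio commits to X. Subgame-perfect outcome: (Small, X) with payoffs (8, 10).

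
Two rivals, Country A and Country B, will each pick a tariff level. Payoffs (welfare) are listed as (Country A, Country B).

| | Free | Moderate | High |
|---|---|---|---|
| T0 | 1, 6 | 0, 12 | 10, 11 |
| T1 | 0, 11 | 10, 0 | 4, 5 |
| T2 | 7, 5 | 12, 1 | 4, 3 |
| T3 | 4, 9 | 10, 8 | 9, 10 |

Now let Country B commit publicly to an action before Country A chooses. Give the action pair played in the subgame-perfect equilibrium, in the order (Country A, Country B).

Country A best-responds to each possible Country B move:
- Free: BR = T2, leader payoff 5.
- Moderate: BR = T2, leader payoff 1.
- High: BR = T0, leader payoff 11.
Maximizing over 5, 1, 11, Country B chooses High. Subgame-perfect outcome: (T0, High) with payoffs (10, 11).

(T0, High)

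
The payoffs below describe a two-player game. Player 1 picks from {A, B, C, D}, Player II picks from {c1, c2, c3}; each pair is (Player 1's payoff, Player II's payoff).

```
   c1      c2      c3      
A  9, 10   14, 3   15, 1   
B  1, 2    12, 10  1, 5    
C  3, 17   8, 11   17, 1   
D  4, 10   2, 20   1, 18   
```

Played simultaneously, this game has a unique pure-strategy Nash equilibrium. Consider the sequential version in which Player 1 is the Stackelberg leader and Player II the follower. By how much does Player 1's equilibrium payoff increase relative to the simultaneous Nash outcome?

3

Backward induction with Player 1 moving first.
- A: Player II compares 10, 3, 1 and picks c1; Player 1 would get 9.
- B: Player II compares 2, 10, 5 and picks c2; Player 1 would get 12.
- C: Player II compares 17, 11, 1 and picks c1; Player 1 would get 3.
- D: Player II compares 10, 20, 18 and picks c2; Player 1 would get 2.
Maximizing over 9, 12, 3, 2, Player 1 chooses B. Subgame-perfect outcome: (B, c2) with payoffs (12, 10).
Under simultaneous play:
Player 1's best replies: c1→A; c2→A; c3→C.
Player II's best replies: A→c1; B→c2; C→c1; D→c2.
Only (A, c1) has each player best-responding; Nash payoffs (9, 10).
Player 1's commitment gain: 12 − 9 = 3.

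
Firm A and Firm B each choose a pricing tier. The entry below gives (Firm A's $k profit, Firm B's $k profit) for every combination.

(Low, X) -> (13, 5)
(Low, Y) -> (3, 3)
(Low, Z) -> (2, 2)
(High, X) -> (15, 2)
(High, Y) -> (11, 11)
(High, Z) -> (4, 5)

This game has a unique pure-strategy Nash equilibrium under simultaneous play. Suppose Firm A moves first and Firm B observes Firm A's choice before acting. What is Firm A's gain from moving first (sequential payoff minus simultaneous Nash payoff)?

Solve by backward induction (Firm A leads).
- Low: BR = X, leader payoff 13.
- High: BR = Y, leader payoff 11.
Firm A's induced payoffs are 13, 11, so Firm A commits to Low. Subgame-perfect outcome: (Low, X) with payoffs (13, 5).
Under simultaneous play:
Firm A's best replies: X→High; Y→High; Z→High.
Firm B's best replies: Low→X; High→Y.
Only (High, Y) has each player best-responding; Nash payoffs (11, 11).
Firm A's commitment gain: 13 − 11 = 2.

2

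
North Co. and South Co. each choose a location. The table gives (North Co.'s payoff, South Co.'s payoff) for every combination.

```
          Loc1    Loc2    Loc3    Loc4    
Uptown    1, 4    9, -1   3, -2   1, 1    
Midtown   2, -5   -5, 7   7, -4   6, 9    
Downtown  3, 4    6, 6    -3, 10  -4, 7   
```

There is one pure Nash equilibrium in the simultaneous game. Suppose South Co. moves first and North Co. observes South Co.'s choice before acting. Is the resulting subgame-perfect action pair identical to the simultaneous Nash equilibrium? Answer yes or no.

yes

North Co. best-responds to each possible South Co. move:
- Loc1: BR = Downtown, leader payoff 4.
- Loc2: BR = Uptown, leader payoff -1.
- Loc3: BR = Midtown, leader payoff -4.
- Loc4: BR = Midtown, leader payoff 9.
Maximizing over 4, -1, -4, 9, South Co. chooses Loc4. Subgame-perfect outcome: (Midtown, Loc4) with payoffs (6, 9).
For the simultaneous game, intersect best replies.
North Co.'s best replies: Loc1→Downtown; Loc2→Uptown; Loc3→Midtown; Loc4→Midtown.
South Co.'s best replies: Uptown→Loc1; Midtown→Loc4; Downtown→Loc3.
The unique mutual best reply is (Midtown, Loc4), giving (6, 9).
Sequential outcome (Midtown, Loc4) coincides with the Nash profile (Midtown, Loc4).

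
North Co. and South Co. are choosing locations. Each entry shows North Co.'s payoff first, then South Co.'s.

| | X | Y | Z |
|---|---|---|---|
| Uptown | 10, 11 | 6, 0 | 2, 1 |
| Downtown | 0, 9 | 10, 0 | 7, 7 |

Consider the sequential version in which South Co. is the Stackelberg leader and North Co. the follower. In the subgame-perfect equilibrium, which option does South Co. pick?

North Co. best-responds to each possible South Co. move:
- X: BR = Uptown, leader payoff 11.
- Y: BR = Downtown, leader payoff 0.
- Z: BR = Downtown, leader payoff 7.
Maximizing over 11, 0, 7, South Co. chooses X. Subgame-perfect outcome: (Uptown, X) with payoffs (10, 11).

X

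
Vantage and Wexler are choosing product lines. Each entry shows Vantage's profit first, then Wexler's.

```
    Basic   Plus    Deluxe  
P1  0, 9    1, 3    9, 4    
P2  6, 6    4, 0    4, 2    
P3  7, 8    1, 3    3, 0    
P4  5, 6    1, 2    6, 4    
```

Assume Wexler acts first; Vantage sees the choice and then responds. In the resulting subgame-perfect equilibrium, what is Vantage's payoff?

Work backward from Vantage's decision.
- Basic: Vantage compares 0, 6, 7, 5 and picks P3; Wexler would get 8.
- Plus: Vantage compares 1, 4, 1, 1 and picks P2; Wexler would get 0.
- Deluxe: Vantage compares 9, 4, 3, 6 and picks P1; Wexler would get 4.
Among 8, 0, 4, the best is 8 at Basic. Subgame-perfect outcome: (P3, Basic) with payoffs (7, 8).

7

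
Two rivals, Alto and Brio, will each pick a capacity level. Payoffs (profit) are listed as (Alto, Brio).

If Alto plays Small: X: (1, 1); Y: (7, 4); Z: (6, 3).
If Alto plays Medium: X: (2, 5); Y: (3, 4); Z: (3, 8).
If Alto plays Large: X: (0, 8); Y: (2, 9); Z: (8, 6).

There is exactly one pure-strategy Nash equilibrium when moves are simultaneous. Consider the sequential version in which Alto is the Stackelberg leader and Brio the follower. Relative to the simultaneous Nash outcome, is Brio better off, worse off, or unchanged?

Solve by backward induction (Alto leads).
- Small: Brio compares 1, 4, 3 and picks Y; Alto would get 7.
- Medium: Brio compares 5, 4, 8 and picks Z; Alto would get 3.
- Large: Brio compares 8, 9, 6 and picks Y; Alto would get 2.
Alto's induced payoffs are 7, 3, 2, so Alto commits to Small. Subgame-perfect outcome: (Small, Y) with payoffs (7, 4).
Now find the simultaneous Nash equilibrium.
Alto's best replies: X→Medium; Y→Small; Z→Large.
Brio's best replies: Small→Y; Medium→Z; Large→Y.
The unique mutual best reply is (Small, Y), giving (7, 4).
Brio earns 4 sequentially versus 4 at the Nash outcome: unchanged.

unchanged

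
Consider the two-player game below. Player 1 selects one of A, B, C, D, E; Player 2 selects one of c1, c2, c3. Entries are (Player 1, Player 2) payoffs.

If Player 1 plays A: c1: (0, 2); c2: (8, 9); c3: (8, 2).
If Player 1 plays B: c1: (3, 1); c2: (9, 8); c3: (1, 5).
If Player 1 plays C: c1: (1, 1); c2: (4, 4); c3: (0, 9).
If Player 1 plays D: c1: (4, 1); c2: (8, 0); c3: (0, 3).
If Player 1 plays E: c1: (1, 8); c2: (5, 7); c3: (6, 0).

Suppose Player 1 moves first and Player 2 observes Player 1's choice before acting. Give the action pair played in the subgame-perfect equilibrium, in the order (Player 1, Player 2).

Backward induction with Player 1 moving first.
- A: Player 2 compares 2, 9, 2 and picks c2; Player 1 would get 8.
- B: Player 2 compares 1, 8, 5 and picks c2; Player 1 would get 9.
- C: Player 2 compares 1, 4, 9 and picks c3; Player 1 would get 0.
- D: Player 2 compares 1, 0, 3 and picks c3; Player 1 would get 0.
- E: Player 2 compares 8, 7, 0 and picks c1; Player 1 would get 1.
Maximizing over 8, 9, 0, 0, 1, Player 1 chooses B. Subgame-perfect outcome: (B, c2) with payoffs (9, 8).

(B, c2)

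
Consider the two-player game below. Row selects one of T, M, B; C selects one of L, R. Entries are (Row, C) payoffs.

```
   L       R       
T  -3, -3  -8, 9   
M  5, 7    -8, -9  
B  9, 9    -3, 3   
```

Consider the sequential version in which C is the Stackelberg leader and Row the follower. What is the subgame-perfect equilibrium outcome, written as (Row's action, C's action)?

(B, L)

Backward induction with C moving first.
- L → Row plays B (best of -3, 5, 9); C gets 9.
- R → Row plays B (best of -8, -8, -3); C gets 3.
C's induced payoffs are 9, 3, so C commits to L. Subgame-perfect outcome: (B, L) with payoffs (9, 9).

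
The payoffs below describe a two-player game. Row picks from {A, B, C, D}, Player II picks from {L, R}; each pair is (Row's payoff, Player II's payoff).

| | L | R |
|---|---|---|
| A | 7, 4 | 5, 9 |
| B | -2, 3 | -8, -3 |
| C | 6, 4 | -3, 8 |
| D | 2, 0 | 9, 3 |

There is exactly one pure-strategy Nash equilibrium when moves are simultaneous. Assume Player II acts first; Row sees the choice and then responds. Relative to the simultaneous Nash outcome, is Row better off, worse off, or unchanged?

Solve by backward induction (Player II leads).
- L: Row compares 7, -2, 6, 2 and picks A; Player II would get 4.
- R: Row compares 5, -8, -3, 9 and picks D; Player II would get 3.
Among 4, 3, the best is 4 at L. Subgame-perfect outcome: (A, L) with payoffs (7, 4).
Now find the simultaneous Nash equilibrium.
Row's best replies: L→A; R→D.
Player II's best replies: A→R; B→L; C→R; D→R.
The unique mutual best reply is (D, R), giving (9, 3).
Row earns 7 sequentially versus 9 at the Nash outcome: worse off.

worse off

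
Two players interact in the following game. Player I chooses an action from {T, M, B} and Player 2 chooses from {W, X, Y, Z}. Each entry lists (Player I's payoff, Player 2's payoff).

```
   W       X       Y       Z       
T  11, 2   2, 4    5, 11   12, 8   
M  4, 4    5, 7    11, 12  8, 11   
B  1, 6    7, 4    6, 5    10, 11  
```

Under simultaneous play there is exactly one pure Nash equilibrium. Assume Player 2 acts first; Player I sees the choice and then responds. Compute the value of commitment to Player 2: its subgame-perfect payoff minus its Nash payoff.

0

Work backward from Player I's decision.
- W: Player I compares 11, 4, 1 and picks T; Player 2 would get 2.
- X: Player I compares 2, 5, 7 and picks B; Player 2 would get 4.
- Y: Player I compares 5, 11, 6 and picks M; Player 2 would get 12.
- Z: Player I compares 12, 8, 10 and picks T; Player 2 would get 8.
Player 2's induced payoffs are 2, 4, 12, 8, so Player 2 commits to Y. Subgame-perfect outcome: (M, Y) with payoffs (11, 12).
Under simultaneous play:
Player I's best replies: W→T; X→B; Y→M; Z→T.
Player 2's best replies: T→Y; M→Y; B→Z.
The unique mutual best reply is (M, Y), giving (11, 12).
Player 2's commitment gain: 12 − 12 = 0.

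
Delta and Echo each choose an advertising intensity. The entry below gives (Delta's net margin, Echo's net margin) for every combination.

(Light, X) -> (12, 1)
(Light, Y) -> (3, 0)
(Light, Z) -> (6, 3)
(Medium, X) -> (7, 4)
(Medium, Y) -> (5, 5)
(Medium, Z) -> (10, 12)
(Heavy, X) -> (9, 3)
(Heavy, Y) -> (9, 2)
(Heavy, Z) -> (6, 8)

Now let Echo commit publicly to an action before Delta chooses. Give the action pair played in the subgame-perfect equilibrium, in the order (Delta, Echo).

Delta best-responds to each possible Echo move:
- X: Delta compares 12, 7, 9 and picks Light; Echo would get 1.
- Y: Delta compares 3, 5, 9 and picks Heavy; Echo would get 2.
- Z: Delta compares 6, 10, 6 and picks Medium; Echo would get 12.
Among 1, 2, 12, the best is 12 at Z. Subgame-perfect outcome: (Medium, Z) with payoffs (10, 12).

(Medium, Z)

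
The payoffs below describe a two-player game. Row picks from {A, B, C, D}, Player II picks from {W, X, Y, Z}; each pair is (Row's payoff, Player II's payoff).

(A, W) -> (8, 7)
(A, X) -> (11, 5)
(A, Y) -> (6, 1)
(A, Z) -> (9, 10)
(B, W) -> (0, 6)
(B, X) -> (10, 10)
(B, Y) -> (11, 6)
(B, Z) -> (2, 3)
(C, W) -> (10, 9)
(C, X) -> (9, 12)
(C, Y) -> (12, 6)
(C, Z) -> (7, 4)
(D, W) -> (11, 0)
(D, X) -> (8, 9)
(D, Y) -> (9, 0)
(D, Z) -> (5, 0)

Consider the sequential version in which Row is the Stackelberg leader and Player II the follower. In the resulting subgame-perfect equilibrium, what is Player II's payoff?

Work backward from Player II's decision.
- A → Player II plays Z (best of 7, 5, 1, 10); Row gets 9.
- B → Player II plays X (best of 6, 10, 6, 3); Row gets 10.
- C → Player II plays X (best of 9, 12, 6, 4); Row gets 9.
- D → Player II plays X (best of 0, 9, 0, 0); Row gets 8.
Row's induced payoffs are 9, 10, 9, 8, so Row commits to B. Subgame-perfect outcome: (B, X) with payoffs (10, 10).

10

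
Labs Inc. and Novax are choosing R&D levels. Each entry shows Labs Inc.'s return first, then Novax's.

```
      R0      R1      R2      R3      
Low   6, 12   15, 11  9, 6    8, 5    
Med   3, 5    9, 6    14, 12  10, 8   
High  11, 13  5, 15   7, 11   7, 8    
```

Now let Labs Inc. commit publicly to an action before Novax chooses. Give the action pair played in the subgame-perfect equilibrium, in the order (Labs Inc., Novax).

(Med, R2)

Backward induction with Labs Inc. moving first.
- Low: BR = R0, leader payoff 6.
- Med: BR = R2, leader payoff 14.
- High: BR = R1, leader payoff 5.
Labs Inc.'s induced payoffs are 6, 14, 5, so Labs Inc. commits to Med. Subgame-perfect outcome: (Med, R2) with payoffs (14, 12).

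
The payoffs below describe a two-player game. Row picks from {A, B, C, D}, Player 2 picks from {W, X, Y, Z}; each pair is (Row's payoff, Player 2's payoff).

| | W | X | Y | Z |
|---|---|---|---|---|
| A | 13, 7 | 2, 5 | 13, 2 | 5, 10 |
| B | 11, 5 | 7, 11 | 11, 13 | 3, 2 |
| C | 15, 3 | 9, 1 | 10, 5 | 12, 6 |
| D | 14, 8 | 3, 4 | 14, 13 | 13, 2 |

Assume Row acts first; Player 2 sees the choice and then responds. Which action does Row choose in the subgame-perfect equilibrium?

Player 2 best-responds to each possible Row move:
- A: BR = Z, leader payoff 5.
- B: BR = Y, leader payoff 11.
- C: BR = Z, leader payoff 12.
- D: BR = Y, leader payoff 14.
Among 5, 11, 12, 14, the best is 14 at D. Subgame-perfect outcome: (D, Y) with payoffs (14, 13).

D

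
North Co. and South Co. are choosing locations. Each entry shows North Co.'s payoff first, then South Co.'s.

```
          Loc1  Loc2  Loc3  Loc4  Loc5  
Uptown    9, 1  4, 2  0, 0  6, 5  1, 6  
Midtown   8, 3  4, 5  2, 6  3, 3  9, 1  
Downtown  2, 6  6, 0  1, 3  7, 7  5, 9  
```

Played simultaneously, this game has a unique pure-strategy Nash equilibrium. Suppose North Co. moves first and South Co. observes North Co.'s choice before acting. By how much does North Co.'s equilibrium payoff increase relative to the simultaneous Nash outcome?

Work backward from South Co.'s decision.
- Uptown → South Co. plays Loc5 (best of 1, 2, 0, 5, 6); North Co. gets 1.
- Midtown → South Co. plays Loc3 (best of 3, 5, 6, 3, 1); North Co. gets 2.
- Downtown → South Co. plays Loc5 (best of 6, 0, 3, 7, 9); North Co. gets 5.
North Co.'s induced payoffs are 1, 2, 5, so North Co. commits to Downtown. Subgame-perfect outcome: (Downtown, Loc5) with payoffs (5, 9).
For the simultaneous game, intersect best replies.
North Co.'s best replies: Loc1→Uptown; Loc2→Downtown; Loc3→Midtown; Loc4→Downtown; Loc5→Midtown.
South Co.'s best replies: Uptown→Loc5; Midtown→Loc3; Downtown→Loc5.
The unique mutual best reply is (Midtown, Loc3), giving (2, 6).
North Co.'s commitment gain: 5 − 2 = 3.

3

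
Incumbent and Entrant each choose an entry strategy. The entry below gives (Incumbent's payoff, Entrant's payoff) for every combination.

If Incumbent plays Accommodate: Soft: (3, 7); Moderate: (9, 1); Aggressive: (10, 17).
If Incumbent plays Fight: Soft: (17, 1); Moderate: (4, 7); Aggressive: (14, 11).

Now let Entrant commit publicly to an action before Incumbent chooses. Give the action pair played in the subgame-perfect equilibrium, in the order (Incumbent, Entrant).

(Fight, Aggressive)

Backward induction with Entrant moving first.
- Soft → Incumbent plays Fight (best of 3, 17); Entrant gets 1.
- Moderate → Incumbent plays Accommodate (best of 9, 4); Entrant gets 1.
- Aggressive → Incumbent plays Fight (best of 10, 14); Entrant gets 11.
Among 1, 1, 11, the best is 11 at Aggressive. Subgame-perfect outcome: (Fight, Aggressive) with payoffs (14, 11).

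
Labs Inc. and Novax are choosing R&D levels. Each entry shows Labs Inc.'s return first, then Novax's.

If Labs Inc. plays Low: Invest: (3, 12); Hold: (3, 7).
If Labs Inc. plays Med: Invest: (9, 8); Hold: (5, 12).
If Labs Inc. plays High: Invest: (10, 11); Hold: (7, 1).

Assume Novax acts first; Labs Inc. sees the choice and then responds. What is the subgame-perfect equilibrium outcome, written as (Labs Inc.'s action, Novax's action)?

Work backward from Labs Inc.'s decision.
- Invest: BR = High, leader payoff 11.
- Hold: BR = High, leader payoff 1.
Among 11, 1, the best is 11 at Invest. Subgame-perfect outcome: (High, Invest) with payoffs (10, 11).

(High, Invest)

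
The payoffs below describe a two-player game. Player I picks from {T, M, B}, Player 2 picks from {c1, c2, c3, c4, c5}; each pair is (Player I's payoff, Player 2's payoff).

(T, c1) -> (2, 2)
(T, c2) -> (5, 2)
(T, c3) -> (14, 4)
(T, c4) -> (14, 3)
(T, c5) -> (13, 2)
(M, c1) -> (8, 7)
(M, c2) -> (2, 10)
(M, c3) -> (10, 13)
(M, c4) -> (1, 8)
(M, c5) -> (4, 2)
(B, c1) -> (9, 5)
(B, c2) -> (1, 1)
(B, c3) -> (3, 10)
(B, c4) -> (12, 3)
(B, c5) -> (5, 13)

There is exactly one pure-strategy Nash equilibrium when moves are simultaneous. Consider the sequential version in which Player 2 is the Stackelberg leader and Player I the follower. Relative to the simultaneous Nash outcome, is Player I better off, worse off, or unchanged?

worse off

Backward induction with Player 2 moving first.
- c1 → Player I plays B (best of 2, 8, 9); Player 2 gets 5.
- c2 → Player I plays T (best of 5, 2, 1); Player 2 gets 2.
- c3 → Player I plays T (best of 14, 10, 3); Player 2 gets 4.
- c4 → Player I plays T (best of 14, 1, 12); Player 2 gets 3.
- c5 → Player I plays T (best of 13, 4, 5); Player 2 gets 2.
Player 2's induced payoffs are 5, 2, 4, 3, 2, so Player 2 commits to c1. Subgame-perfect outcome: (B, c1) with payoffs (9, 5).
Now find the simultaneous Nash equilibrium.
Player I's best replies: c1→B; c2→T; c3→T; c4→T; c5→T.
Player 2's best replies: T→c3; M→c3; B→c5.
The unique mutual best reply is (T, c3), giving (14, 4).
Player I earns 9 sequentially versus 14 at the Nash outcome: worse off.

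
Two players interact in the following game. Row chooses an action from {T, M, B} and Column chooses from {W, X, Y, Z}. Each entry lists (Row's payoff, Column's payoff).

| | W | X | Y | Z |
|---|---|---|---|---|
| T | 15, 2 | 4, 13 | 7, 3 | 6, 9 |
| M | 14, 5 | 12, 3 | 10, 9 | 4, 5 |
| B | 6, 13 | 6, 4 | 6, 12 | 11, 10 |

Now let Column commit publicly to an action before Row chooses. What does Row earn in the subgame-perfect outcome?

11

Solve by backward induction (Column leads).
- W: Row compares 15, 14, 6 and picks T; Column would get 2.
- X: Row compares 4, 12, 6 and picks M; Column would get 3.
- Y: Row compares 7, 10, 6 and picks M; Column would get 9.
- Z: Row compares 6, 4, 11 and picks B; Column would get 10.
Among 2, 3, 9, 10, the best is 10 at Z. Subgame-perfect outcome: (B, Z) with payoffs (11, 10).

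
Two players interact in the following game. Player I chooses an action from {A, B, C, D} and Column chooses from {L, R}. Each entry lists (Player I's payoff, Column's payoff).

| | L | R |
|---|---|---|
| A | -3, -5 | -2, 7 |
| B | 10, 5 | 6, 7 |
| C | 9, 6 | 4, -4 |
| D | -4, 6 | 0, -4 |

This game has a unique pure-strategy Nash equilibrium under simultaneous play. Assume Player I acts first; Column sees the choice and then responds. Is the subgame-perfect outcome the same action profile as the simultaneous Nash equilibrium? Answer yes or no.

no

Column best-responds to each possible Player I move:
- A → Column plays R (best of -5, 7); Player I gets -2.
- B → Column plays R (best of 5, 7); Player I gets 6.
- C → Column plays L (best of 6, -4); Player I gets 9.
- D → Column plays L (best of 6, -4); Player I gets -4.
Maximizing over -2, 6, 9, -4, Player I chooses C. Subgame-perfect outcome: (C, L) with payoffs (9, 6).
Now find the simultaneous Nash equilibrium.
Player I's best replies: L→B; R→B.
Column's best replies: A→R; B→R; C→L; D→L.
The unique mutual best reply is (B, R), giving (6, 7).
Sequential outcome (C, L) differs from the Nash profile (B, R).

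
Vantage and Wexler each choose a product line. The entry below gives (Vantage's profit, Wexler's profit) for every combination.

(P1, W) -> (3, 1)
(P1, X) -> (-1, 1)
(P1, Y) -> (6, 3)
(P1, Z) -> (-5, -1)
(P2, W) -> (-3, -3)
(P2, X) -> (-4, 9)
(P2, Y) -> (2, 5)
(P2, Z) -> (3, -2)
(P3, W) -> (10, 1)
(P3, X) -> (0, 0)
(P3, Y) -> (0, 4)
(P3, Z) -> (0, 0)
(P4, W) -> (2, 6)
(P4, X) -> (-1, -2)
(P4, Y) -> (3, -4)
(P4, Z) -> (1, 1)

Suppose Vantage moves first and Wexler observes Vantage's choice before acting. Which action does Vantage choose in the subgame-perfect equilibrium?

P1

Solve by backward induction (Vantage leads).
- P1 → Wexler plays Y (best of 1, 1, 3, -1); Vantage gets 6.
- P2 → Wexler plays X (best of -3, 9, 5, -2); Vantage gets -4.
- P3 → Wexler plays Y (best of 1, 0, 4, 0); Vantage gets 0.
- P4 → Wexler plays W (best of 6, -2, -4, 1); Vantage gets 2.
Vantage's induced payoffs are 6, -4, 0, 2, so Vantage commits to P1. Subgame-perfect outcome: (P1, Y) with payoffs (6, 3).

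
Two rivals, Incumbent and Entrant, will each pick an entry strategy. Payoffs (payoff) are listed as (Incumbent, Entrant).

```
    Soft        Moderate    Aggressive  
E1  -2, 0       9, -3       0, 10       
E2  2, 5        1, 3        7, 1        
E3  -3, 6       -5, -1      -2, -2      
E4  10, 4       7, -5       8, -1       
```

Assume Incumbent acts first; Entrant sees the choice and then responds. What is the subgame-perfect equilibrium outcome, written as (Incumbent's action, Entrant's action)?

Backward induction with Incumbent moving first.
- E1 → Entrant plays Aggressive (best of 0, -3, 10); Incumbent gets 0.
- E2 → Entrant plays Soft (best of 5, 3, 1); Incumbent gets 2.
- E3 → Entrant plays Soft (best of 6, -1, -2); Incumbent gets -3.
- E4 → Entrant plays Soft (best of 4, -5, -1); Incumbent gets 10.
Incumbent's induced payoffs are 0, 2, -3, 10, so Incumbent commits to E4. Subgame-perfect outcome: (E4, Soft) with payoffs (10, 4).

(E4, Soft)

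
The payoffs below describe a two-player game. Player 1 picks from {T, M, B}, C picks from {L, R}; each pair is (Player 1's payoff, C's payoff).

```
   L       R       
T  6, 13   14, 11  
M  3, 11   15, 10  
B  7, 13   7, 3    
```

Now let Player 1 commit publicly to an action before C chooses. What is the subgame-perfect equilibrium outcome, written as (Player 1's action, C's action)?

(B, L)

Work backward from C's decision.
- T → C plays L (best of 13, 11); Player 1 gets 6.
- M → C plays L (best of 11, 10); Player 1 gets 3.
- B → C plays L (best of 13, 3); Player 1 gets 7.
Among 6, 3, 7, the best is 7 at B. Subgame-perfect outcome: (B, L) with payoffs (7, 13).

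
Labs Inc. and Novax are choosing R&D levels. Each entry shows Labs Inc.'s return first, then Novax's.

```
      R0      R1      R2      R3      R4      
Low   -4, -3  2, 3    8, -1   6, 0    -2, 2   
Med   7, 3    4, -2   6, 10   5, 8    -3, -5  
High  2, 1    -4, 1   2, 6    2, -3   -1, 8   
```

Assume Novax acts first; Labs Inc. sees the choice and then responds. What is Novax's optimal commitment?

Backward induction with Novax moving first.
- R0: Labs Inc. compares -4, 7, 2 and picks Med; Novax would get 3.
- R1: Labs Inc. compares 2, 4, -4 and picks Med; Novax would get -2.
- R2: Labs Inc. compares 8, 6, 2 and picks Low; Novax would get -1.
- R3: Labs Inc. compares 6, 5, 2 and picks Low; Novax would get 0.
- R4: Labs Inc. compares -2, -3, -1 and picks High; Novax would get 8.
Novax's induced payoffs are 3, -2, -1, 0, 8, so Novax commits to R4. Subgame-perfect outcome: (High, R4) with payoffs (-1, 8).

R4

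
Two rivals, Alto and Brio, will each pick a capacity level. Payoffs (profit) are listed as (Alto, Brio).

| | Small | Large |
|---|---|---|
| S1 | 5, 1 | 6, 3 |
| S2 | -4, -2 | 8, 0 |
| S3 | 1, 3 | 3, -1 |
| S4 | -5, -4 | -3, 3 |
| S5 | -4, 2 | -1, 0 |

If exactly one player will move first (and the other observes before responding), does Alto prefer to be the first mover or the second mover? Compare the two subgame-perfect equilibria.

If Alto leads: Brio's best replies are S1→Large, S2→Large, S3→Small, S4→Large, S5→Small; Alto's induced payoffs 6, 8, 1, -3, -4; outcome (S2, Large), payoffs (8, 0).
If Brio leads: Alto's best replies are Small→S1, Large→S2; Brio's induced payoffs 1, 0; outcome (S1, Small), payoffs (5, 1).
Alto gets 8 moving first and 5 moving second, so Alto prefers to move first.

first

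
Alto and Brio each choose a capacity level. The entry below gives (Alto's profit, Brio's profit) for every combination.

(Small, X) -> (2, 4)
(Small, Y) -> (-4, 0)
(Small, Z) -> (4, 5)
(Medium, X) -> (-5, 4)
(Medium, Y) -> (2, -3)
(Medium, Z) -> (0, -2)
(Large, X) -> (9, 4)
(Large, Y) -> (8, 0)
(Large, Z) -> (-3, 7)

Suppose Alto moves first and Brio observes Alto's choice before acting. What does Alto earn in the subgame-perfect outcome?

Solve by backward induction (Alto leads).
- Small: Brio compares 4, 0, 5 and picks Z; Alto would get 4.
- Medium: Brio compares 4, -3, -2 and picks X; Alto would get -5.
- Large: Brio compares 4, 0, 7 and picks Z; Alto would get -3.
Alto's induced payoffs are 4, -5, -3, so Alto commits to Small. Subgame-perfect outcome: (Small, Z) with payoffs (4, 5).

4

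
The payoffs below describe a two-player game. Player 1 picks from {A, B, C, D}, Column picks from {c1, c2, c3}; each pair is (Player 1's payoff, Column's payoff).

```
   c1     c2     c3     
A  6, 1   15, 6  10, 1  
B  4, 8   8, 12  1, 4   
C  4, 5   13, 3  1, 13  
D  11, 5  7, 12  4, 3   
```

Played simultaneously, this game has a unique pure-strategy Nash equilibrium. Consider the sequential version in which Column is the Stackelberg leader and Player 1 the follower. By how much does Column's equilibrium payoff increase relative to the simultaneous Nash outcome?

0

Work backward from Player 1's decision.
- c1 → Player 1 plays D (best of 6, 4, 4, 11); Column gets 5.
- c2 → Player 1 plays A (best of 15, 8, 13, 7); Column gets 6.
- c3 → Player 1 plays A (best of 10, 1, 1, 4); Column gets 1.
Column's induced payoffs are 5, 6, 1, so Column commits to c2. Subgame-perfect outcome: (A, c2) with payoffs (15, 6).
Now find the simultaneous Nash equilibrium.
Player 1's best replies: c1→D; c2→A; c3→A.
Column's best replies: A→c2; B→c2; C→c3; D→c2.
The unique mutual best reply is (A, c2), giving (15, 6).
Column's commitment gain: 6 − 6 = 0.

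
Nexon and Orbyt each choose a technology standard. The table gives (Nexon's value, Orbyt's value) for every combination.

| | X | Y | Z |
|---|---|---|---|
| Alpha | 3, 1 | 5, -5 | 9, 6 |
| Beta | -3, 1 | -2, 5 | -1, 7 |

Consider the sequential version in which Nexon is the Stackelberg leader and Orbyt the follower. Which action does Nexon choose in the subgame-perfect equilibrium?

Alpha

Solve by backward induction (Nexon leads).
- Alpha: BR = Z, leader payoff 9.
- Beta: BR = Z, leader payoff -1.
Nexon's induced payoffs are 9, -1, so Nexon commits to Alpha. Subgame-perfect outcome: (Alpha, Z) with payoffs (9, 6).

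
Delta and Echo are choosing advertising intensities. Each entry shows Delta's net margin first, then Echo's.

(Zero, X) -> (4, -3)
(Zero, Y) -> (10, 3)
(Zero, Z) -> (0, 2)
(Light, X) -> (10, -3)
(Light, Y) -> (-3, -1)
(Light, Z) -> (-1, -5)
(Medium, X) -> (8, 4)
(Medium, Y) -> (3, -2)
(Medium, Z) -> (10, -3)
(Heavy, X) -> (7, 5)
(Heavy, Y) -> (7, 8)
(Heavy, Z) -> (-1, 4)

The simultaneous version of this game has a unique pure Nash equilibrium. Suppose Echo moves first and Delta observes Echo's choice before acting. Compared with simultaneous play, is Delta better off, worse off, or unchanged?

Backward induction with Echo moving first.
- X: Delta compares 4, 10, 8, 7 and picks Light; Echo would get -3.
- Y: Delta compares 10, -3, 3, 7 and picks Zero; Echo would get 3.
- Z: Delta compares 0, -1, 10, -1 and picks Medium; Echo would get -3.
Among -3, 3, -3, the best is 3 at Y. Subgame-perfect outcome: (Zero, Y) with payoffs (10, 3).
Under simultaneous play:
Delta's best replies: X→Light; Y→Zero; Z→Medium.
Echo's best replies: Zero→Y; Light→Y; Medium→X; Heavy→Y.
The unique mutual best reply is (Zero, Y), giving (10, 3).
Delta earns 10 sequentially versus 10 at the Nash outcome: unchanged.

unchanged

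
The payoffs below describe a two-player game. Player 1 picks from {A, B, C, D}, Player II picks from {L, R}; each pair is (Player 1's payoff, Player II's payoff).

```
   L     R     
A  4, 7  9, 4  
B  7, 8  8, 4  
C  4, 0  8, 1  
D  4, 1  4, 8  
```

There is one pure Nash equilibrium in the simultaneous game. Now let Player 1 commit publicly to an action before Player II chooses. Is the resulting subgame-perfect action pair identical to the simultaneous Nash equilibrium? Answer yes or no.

no

Solve by backward induction (Player 1 leads).
- A: BR = L, leader payoff 4.
- B: BR = L, leader payoff 7.
- C: BR = R, leader payoff 8.
- D: BR = R, leader payoff 4.
Player 1's induced payoffs are 4, 7, 8, 4, so Player 1 commits to C. Subgame-perfect outcome: (C, R) with payoffs (8, 1).
Now find the simultaneous Nash equilibrium.
Player 1's best replies: L→B; R→A.
Player II's best replies: A→L; B→L; C→R; D→R.
The unique mutual best reply is (B, L), giving (7, 8).
Sequential outcome (C, R) differs from the Nash profile (B, L).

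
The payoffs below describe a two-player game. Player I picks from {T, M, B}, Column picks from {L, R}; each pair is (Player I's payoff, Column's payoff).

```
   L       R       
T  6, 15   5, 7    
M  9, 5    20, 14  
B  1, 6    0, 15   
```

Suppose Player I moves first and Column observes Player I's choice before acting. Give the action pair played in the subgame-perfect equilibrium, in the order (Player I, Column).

Column best-responds to each possible Player I move:
- T → Column plays L (best of 15, 7); Player I gets 6.
- M → Column plays R (best of 5, 14); Player I gets 20.
- B → Column plays R (best of 6, 15); Player I gets 0.
Among 6, 20, 0, the best is 20 at M. Subgame-perfect outcome: (M, R) with payoffs (20, 14).

(M, R)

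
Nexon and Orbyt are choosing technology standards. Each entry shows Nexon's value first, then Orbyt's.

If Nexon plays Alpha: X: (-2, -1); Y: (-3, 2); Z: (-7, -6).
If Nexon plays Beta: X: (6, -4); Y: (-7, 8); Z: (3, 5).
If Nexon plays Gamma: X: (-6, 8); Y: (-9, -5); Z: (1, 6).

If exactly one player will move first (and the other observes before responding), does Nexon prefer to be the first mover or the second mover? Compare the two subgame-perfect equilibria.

If Nexon leads: Orbyt's best replies are Alpha→Y, Beta→Y, Gamma→X; Nexon's induced payoffs -3, -7, -6; outcome (Alpha, Y), payoffs (-3, 2).
If Orbyt leads: Nexon's best replies are X→Beta, Y→Alpha, Z→Beta; Orbyt's induced payoffs -4, 2, 5; outcome (Beta, Z), payoffs (3, 5).
Nexon gets -3 moving first and 3 moving second, so Nexon prefers to move second.

second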